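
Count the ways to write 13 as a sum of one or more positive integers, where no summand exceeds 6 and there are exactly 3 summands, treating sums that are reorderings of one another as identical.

5

Listing the qualifying partitions of 13:
6+6+1
6+5+2
6+4+3
5+5+3
5+4+4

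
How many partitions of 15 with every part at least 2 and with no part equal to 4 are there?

27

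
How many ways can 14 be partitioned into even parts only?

Listing the qualifying partitions of 14:
14
12+2
10+4
10+2+2
8+6
8+4+2
8+2+2+2
6+6+2
6+4+4
6+4+2+2
6+2+2+2+2
4+4+4+2
4+4+2+2+2
4+2+2+2+2+2
2+2+2+2+2+2+2
That's 15 in total.

15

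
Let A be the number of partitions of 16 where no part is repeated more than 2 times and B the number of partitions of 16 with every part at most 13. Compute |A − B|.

Partitions of 16 where no part is repeated more than 2 times: 89.
Partitions of 16 with every part at most 13: 227.
|89 − 227| = 138.

138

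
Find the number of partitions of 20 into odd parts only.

64

There are too many to list fully; the first 12 (by largest part) are:
1 + 19
3 + 17
1 + 1 + 1 + 17
5 + 15
1 + 1 + 3 + 15
1 + 1 + 1 + 1 + 1 + 15
7 + 13
1 + 1 + 5 + 13
1 + 3 + 3 + 13
1 + 1 + 1 + 1 + 3 + 13
1 + 1 + 1 + 1 + 1 + 1 + 1 + 13
9 + 11
…and 52 more, for 64 total.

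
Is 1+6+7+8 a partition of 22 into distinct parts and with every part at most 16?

Yes

The parts sum to 22, and the condition 'all summands are distinct' holds; the condition 'no summand exceeds 16' holds.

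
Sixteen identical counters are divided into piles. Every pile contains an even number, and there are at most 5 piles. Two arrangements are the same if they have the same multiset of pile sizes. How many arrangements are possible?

The partitions of 16 that satisfy the conditions:
16
14 + 2
12 + 4
12 + 2 + 2
10 + 6
10 + 4 + 2
10 + 2 + 2 + 2
8 + 8
8 + 6 + 2
8 + 4 + 4
8 + 4 + 2 + 2
8 + 2 + 2 + 2 + 2
6 + 6 + 4
6 + 6 + 2 + 2
6 + 4 + 4 + 2
6 + 4 + 2 + 2 + 2
4 + 4 + 4 + 4
4 + 4 + 4 + 2 + 2

18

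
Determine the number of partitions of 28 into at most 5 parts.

A full systematic count gives 540.

540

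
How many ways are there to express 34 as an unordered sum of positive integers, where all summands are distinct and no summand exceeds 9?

10

Listing the qualifying partitions of 34:
9+8+7+6+4
9+8+7+6+3+1
9+8+7+5+4+1
9+8+7+5+3+2
9+8+7+4+3+2+1
9+8+6+5+4+2
9+8+6+5+3+2+1
9+7+6+5+4+3
9+7+6+5+4+2+1
8+7+6+5+4+3+1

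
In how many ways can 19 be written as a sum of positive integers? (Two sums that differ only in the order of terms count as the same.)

490

Enumerating by decreasing first part gives 490 partitions in all.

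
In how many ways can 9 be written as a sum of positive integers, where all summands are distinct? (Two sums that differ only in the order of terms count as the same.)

8

The partitions of 9 that satisfy the conditions:
9
8, 1
7, 2
6, 3
6, 2, 1
5, 4
5, 3, 1
4, 3, 2
Counting gives 8.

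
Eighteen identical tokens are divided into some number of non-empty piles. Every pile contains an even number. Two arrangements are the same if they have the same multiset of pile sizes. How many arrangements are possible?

A partial list (first 12 by largest part):
18
16+2
14+4
14+2+2
12+6
12+4+2
12+2+2+2
10+8
10+6+2
10+4+4
10+4+2+2
10+2+2+2+2
…and 18 more, for 30 total.

30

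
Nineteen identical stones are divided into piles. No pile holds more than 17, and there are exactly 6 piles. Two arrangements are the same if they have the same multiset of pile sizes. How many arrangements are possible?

Systematic enumeration (by largest part, then next-largest, …) yields 71.

71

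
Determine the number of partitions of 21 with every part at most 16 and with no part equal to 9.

703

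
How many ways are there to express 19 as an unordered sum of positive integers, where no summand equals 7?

413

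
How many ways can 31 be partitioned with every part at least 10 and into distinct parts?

7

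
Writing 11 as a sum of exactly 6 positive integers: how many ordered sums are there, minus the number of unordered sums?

Compositions: C(10,5) = 252.
Unordered (partitions into 6 parts): 7.
Difference: 252 − 7 = 245.

245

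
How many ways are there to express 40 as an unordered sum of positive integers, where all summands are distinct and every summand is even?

A partial list (first 12 by largest part):
40
38, 2
36, 4
34, 6
34, 4, 2
32, 8
32, 6, 2
30, 10
30, 8, 2
30, 6, 4
28, 12
28, 10, 2
…and 52 more, for 64 total.

64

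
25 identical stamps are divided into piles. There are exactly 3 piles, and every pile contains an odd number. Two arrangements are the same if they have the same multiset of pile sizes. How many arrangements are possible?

16

Enumerating:
23+1+1
21+3+1
19+5+1
19+3+3
17+7+1
17+5+3
15+9+1
15+7+3
15+5+5
13+11+1
13+9+3
13+7+5
11+11+3
11+9+5
11+7+7
9+9+7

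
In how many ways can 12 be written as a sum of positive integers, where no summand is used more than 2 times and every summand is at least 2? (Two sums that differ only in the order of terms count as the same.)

The partitions of 12 that satisfy the conditions:
12
10,2
9,3
8,4
8,2,2
7,5
7,3,2
6,6
6,4,2
6,3,3
5,5,2
5,4,3
5,3,2,2
4,4,2,2
4,3,3,2
That's 15 in total.

15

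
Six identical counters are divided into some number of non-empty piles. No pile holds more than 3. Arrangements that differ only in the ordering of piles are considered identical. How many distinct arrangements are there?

7

Enumerating:
3, 3
1, 2, 3
1, 1, 1, 3
2, 2, 2
1, 1, 2, 2
1, 1, 1, 1, 2
1, 1, 1, 1, 1, 1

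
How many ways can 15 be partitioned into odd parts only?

27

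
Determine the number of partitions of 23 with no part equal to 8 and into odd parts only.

Systematic enumeration (by largest part, then next-largest, …) yields 104.

104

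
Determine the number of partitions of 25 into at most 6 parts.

612

Systematic enumeration (by largest part, then next-largest, …) yields 612.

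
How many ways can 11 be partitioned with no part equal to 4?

41

There are too many to list fully; the first 12 (by largest part) are:
11
10+1
9+2
9+1+1
8+3
8+2+1
8+1+1+1
7+3+1
7+2+2
7+2+1+1
7+1+1+1+1
6+5
…and 29 more, for 41 total.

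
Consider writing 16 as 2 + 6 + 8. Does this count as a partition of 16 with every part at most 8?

Yes

The parts sum to 16, and the condition 'no summand exceeds 8' holds.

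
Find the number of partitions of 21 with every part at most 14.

762

Enumerating by decreasing first part gives 762 partitions in all.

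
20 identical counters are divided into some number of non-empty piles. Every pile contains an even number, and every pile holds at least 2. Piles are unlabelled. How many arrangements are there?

42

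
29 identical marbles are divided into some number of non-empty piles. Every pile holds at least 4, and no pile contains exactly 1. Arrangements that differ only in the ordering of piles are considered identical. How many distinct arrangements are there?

Counting exhaustively, 115 partitions satisfy the conditions.

115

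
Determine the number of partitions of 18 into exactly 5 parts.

57

There are too many to list fully; the first 12 (by largest part) are:
14+1+1+1+1
13+2+1+1+1
12+3+1+1+1
12+2+2+1+1
11+4+1+1+1
11+3+2+1+1
11+2+2+2+1
10+5+1+1+1
10+4+2+1+1
10+3+3+1+1
10+3+2+2+1
10+2+2+2+2
…and 45 more, for 57 total.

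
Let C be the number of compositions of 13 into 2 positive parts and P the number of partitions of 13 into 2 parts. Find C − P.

6

Ordered (compositions into 2 parts): C(12,1) = 12.
Partitions of 13 into exactly 2 parts: 6.
Difference: 12 − 6 = 6.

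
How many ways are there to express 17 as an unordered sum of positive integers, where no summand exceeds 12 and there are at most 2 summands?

Enumerating:
12,5
11,6
10,7
9,8
Counting gives 4.

4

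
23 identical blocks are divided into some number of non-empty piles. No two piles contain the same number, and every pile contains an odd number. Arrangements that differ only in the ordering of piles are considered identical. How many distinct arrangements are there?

The partitions of 23 that satisfy the conditions:
23
19+3+1
17+5+1
15+7+1
15+5+3
13+9+1
13+7+3
11+9+3
11+7+5

9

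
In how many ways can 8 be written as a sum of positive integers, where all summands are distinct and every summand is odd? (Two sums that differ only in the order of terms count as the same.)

2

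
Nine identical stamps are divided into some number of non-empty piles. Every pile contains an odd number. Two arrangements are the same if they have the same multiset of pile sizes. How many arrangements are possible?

Enumerating:
9
7, 1, 1
5, 3, 1
5, 1, 1, 1, 1
3, 3, 3
3, 3, 1, 1, 1
3, 1, 1, 1, 1, 1, 1
1, 1, 1, 1, 1, 1, 1, 1, 1
Counting gives 8.

8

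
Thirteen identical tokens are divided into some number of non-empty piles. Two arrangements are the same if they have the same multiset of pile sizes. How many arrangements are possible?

101

A full systematic count gives 101.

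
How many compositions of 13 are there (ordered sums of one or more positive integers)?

The number of compositions of n is 2^(n−1); here 2^12 = 4096.

4096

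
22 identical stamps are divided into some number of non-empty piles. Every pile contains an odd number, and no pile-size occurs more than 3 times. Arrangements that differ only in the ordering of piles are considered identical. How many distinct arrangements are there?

There are too many to list fully; the first 12 (by largest part) are:
21, 1
19, 3
19, 1, 1, 1
17, 5
17, 3, 1, 1
15, 7
15, 5, 1, 1
15, 3, 3, 1
13, 9
13, 7, 1, 1
13, 5, 3, 1
13, 3, 3, 3
…and 24 more, for 36 total.

36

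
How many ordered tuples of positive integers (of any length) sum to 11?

1024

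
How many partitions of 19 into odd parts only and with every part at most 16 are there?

A partial list (first 12 by largest part):
1+3+15
1+1+1+1+15
1+5+13
3+3+13
1+1+1+3+13
1+1+1+1+1+1+13
1+7+11
3+5+11
1+1+1+5+11
1+1+3+3+11
1+1+1+1+1+3+11
1+1+1+1+1+1+1+1+11
…and 40 more, for 52 total.

52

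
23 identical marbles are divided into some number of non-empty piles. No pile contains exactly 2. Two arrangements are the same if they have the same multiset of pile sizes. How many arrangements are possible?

463

Systematic enumeration (by largest part, then next-largest, …) yields 463.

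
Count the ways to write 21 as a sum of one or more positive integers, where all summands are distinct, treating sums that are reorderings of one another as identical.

There are 76 such partitions.

76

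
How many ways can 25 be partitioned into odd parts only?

142

Enumerating by decreasing first part gives 142 partitions in all.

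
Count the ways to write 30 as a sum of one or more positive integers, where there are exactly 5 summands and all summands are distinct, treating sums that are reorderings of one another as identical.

84

Systematic enumeration (by largest part, then next-largest, …) yields 84.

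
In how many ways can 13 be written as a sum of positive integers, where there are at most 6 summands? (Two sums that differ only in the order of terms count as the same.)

71

Systematic enumeration (by largest part, then next-largest, …) yields 71.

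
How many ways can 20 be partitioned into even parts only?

There are too many to list fully; the first 12 (by largest part) are:
20
18, 2
16, 4
16, 2, 2
14, 6
14, 4, 2
14, 2, 2, 2
12, 8
12, 6, 2
12, 4, 4
12, 4, 2, 2
12, 2, 2, 2, 2
…and 30 more, for 42 total.

42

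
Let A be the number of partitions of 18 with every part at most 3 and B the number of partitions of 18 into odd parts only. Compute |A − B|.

9

Partitions of 18 with every part at most 3: 37.
Partitions of 18 into odd parts only: 46.
|37 − 46| = 9.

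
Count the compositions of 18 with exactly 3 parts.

136

A composition of 18 into 3 positive parts is chosen by placing 2 dividers among the 17 gaps between 18 units: C(17,2) = 136.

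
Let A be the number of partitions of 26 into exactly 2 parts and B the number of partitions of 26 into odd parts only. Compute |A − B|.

Partitions of 26 into exactly 2 parts: 13.
Partitions of 26 into odd parts only: 165.
|13 − 165| = 152.

152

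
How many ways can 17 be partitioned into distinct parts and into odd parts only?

5

Listing the qualifying partitions of 17:
17
13+3+1
11+5+1
9+7+1
9+5+3
That's 5 in total.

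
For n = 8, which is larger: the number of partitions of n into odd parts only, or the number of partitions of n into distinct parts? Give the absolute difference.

0

Partitions of 8 into odd parts only: 6.
Partitions of 8 into distinct parts: 6.
|6 − 6| = 0.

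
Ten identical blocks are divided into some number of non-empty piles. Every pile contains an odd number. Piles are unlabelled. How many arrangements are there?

10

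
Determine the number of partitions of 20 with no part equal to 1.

Counting exhaustively, 137 partitions satisfy the conditions.

137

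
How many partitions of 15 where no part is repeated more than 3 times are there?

105

Enumerating by decreasing first part gives 105 partitions in all.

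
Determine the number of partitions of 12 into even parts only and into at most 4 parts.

9

The partitions of 12 that satisfy the conditions:
12
10 + 2
8 + 4
8 + 2 + 2
6 + 6
6 + 4 + 2
6 + 2 + 2 + 2
4 + 4 + 4
4 + 4 + 2 + 2
Counting gives 9.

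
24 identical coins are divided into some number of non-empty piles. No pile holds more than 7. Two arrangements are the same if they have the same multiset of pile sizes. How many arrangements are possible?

Direct enumeration gives 733 partitions.

733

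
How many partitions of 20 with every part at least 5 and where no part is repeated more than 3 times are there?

The partitions of 20 that satisfy the conditions:
20
5,15
6,14
7,13
8,12
9,11
10,10
5,5,10
5,6,9
5,7,8
6,6,8
6,7,7
That's 12 in total.

12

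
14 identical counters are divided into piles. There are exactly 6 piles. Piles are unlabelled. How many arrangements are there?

20

Enumerating:
9 + 1 + 1 + 1 + 1 + 1
8 + 2 + 1 + 1 + 1 + 1
7 + 3 + 1 + 1 + 1 + 1
7 + 2 + 2 + 1 + 1 + 1
6 + 4 + 1 + 1 + 1 + 1
6 + 3 + 2 + 1 + 1 + 1
6 + 2 + 2 + 2 + 1 + 1
5 + 5 + 1 + 1 + 1 + 1
5 + 4 + 2 + 1 + 1 + 1
5 + 3 + 3 + 1 + 1 + 1
5 + 3 + 2 + 2 + 1 + 1
5 + 2 + 2 + 2 + 2 + 1
4 + 4 + 3 + 1 + 1 + 1
4 + 4 + 2 + 2 + 1 + 1
4 + 3 + 3 + 2 + 1 + 1
4 + 3 + 2 + 2 + 2 + 1
4 + 2 + 2 + 2 + 2 + 2
3 + 3 + 3 + 3 + 1 + 1
3 + 3 + 3 + 2 + 2 + 1
3 + 3 + 2 + 2 + 2 + 2
Counting gives 20.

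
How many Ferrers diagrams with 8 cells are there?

They are:
8
1, 7
2, 6
1, 1, 6
3, 5
1, 2, 5
1, 1, 1, 5
4, 4
1, 3, 4
2, 2, 4
1, 1, 2, 4
1, 1, 1, 1, 4
2, 3, 3
1, 1, 3, 3
1, 2, 2, 3
1, 1, 1, 2, 3
1, 1, 1, 1, 1, 3
2, 2, 2, 2
1, 1, 2, 2, 2
1, 1, 1, 1, 2, 2
1, 1, 1, 1, 1, 1, 2
1, 1, 1, 1, 1, 1, 1, 1
Counting gives 22.

22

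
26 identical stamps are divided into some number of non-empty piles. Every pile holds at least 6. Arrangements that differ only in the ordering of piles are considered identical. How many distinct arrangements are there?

Enumerating:
26
20,6
19,7
18,8
17,9
16,10
15,11
14,12
14,6,6
13,13
13,7,6
12,8,6
12,7,7
11,9,6
11,8,7
10,10,6
10,9,7
10,8,8
9,9,8
8,6,6,6
7,7,6,6

21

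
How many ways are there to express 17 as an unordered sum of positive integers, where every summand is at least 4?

Enumerating:
17
13,4
12,5
11,6
10,7
9,8
9,4,4
8,5,4
7,6,4
7,5,5
6,6,5
5,4,4,4
Counting gives 12.

12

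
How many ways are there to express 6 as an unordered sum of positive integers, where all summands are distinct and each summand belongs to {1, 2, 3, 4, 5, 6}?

4

They are:
6
1,5
2,4
1,2,3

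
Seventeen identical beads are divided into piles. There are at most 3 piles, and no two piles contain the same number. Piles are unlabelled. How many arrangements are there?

Listing the qualifying partitions of 17:
17
16+1
15+2
14+3
14+2+1
13+4
13+3+1
12+5
12+4+1
12+3+2
11+6
11+5+1
11+4+2
10+7
10+6+1
10+5+2
10+4+3
9+8
9+7+1
9+6+2
9+5+3
8+7+2
8+6+3
8+5+4
7+6+4

25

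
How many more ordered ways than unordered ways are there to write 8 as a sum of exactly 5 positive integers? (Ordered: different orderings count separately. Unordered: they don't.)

Compositions: C(7,4) = 35.
Partitions of 8 into exactly 5 parts: 3.
Difference: 35 − 3 = 32.

32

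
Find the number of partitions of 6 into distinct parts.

4

Listing the qualifying partitions of 6:
6
5,1
4,2
3,2,1
That's 4 in total.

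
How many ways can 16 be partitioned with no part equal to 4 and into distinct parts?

22

Listing the qualifying partitions of 16:
16
15+1
14+2
13+3
13+2+1
12+3+1
11+5
11+3+2
10+6
10+5+1
10+3+2+1
9+7
9+6+1
9+5+2
8+7+1
8+6+2
8+5+3
8+5+2+1
7+6+3
7+6+2+1
7+5+3+1
6+5+3+2
That's 22 in total.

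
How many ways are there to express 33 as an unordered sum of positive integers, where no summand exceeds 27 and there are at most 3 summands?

96

A full systematic count gives 96.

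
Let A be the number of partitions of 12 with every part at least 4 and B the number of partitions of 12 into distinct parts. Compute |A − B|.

10

Partitions of 12 with every part at least 4: 5.
Partitions of 12 into distinct parts: 15.
|5 − 15| = 10.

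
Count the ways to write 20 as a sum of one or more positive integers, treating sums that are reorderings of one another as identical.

Counting exhaustively, 627 partitions satisfy the conditions.

627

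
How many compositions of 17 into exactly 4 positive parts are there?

Equivalently, choose which 3 of the 16 gaps become plus signs: C(16,3) = 560.

560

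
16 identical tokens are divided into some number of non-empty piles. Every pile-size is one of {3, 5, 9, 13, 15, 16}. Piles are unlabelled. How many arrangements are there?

3

Enumerating:
16
13, 3
5, 5, 3, 3
Counting gives 3.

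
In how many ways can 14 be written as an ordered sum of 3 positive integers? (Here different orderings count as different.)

78

By stars and bars with positive parts, the count is C(13,2) = 78.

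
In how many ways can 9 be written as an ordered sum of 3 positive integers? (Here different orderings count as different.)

28

A composition of 9 into 3 positive parts is chosen by placing 2 dividers among the 8 gaps between 9 units: C(8,2) = 28.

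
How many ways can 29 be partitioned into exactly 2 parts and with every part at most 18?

The partitions of 29 that satisfy the conditions:
18+11
17+12
16+13
15+14

4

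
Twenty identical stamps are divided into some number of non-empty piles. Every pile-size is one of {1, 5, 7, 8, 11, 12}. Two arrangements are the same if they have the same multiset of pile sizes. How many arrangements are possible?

Enumerating:
8,12
1,7,12
1,1,1,5,12
1,1,1,1,1,1,1,1,12
1,8,11
1,1,7,11
1,1,1,1,5,11
1,1,1,1,1,1,1,1,1,11
1,1,1,1,8,8
5,7,8
1,1,1,1,1,7,8
1,1,5,5,8
1,1,1,1,1,1,1,5,8
1,1,1,1,1,1,1,1,1,1,1,1,8
1,5,7,7
1,1,1,1,1,1,7,7
1,1,1,5,5,7
1,1,1,1,1,1,1,1,5,7
1,1,1,1,1,1,1,1,1,1,1,1,1,7
5,5,5,5
1,1,1,1,1,5,5,5
1,1,1,1,1,1,1,1,1,1,5,5
1,1,1,1,1,1,1,1,1,1,1,1,1,1,1,5
1,1,1,1,1,1,1,1,1,1,1,1,1,1,1,1,1,1,1,1

24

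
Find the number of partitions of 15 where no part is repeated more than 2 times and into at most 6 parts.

70

There are too many to list fully; the first 12 (by largest part) are:
15
14, 1
13, 2
13, 1, 1
12, 3
12, 2, 1
11, 4
11, 3, 1
11, 2, 2
11, 2, 1, 1
10, 5
10, 4, 1
…and 58 more, for 70 total.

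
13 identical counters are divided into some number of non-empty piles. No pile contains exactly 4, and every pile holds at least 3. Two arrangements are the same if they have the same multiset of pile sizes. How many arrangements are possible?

6

The partitions of 13 that satisfy the conditions:
13
10 + 3
8 + 5
7 + 6
7 + 3 + 3
5 + 5 + 3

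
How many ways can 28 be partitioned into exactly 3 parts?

A partial list (first 12 by largest part):
26 + 1 + 1
25 + 2 + 1
24 + 3 + 1
24 + 2 + 2
23 + 4 + 1
23 + 3 + 2
22 + 5 + 1
22 + 4 + 2
22 + 3 + 3
21 + 6 + 1
21 + 5 + 2
21 + 4 + 3
…and 53 more, for 65 total.

65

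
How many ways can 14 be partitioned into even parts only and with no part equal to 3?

15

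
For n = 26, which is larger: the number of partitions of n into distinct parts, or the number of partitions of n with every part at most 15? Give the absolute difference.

2132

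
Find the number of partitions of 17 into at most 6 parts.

163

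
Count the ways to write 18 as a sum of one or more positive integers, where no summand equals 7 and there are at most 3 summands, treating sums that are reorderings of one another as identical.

A partial list (first 12 by largest part):
18
17, 1
16, 2
16, 1, 1
15, 3
15, 2, 1
14, 4
14, 3, 1
14, 2, 2
13, 5
13, 4, 1
13, 3, 2
…and 19 more, for 31 total.

31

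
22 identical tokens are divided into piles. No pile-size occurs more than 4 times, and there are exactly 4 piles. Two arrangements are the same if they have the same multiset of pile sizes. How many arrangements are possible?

84

Enumerating by decreasing first part gives 84 partitions in all.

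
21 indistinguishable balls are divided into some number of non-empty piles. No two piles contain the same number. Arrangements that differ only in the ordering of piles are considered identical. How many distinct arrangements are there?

76

Counting exhaustively, 76 partitions satisfy the conditions.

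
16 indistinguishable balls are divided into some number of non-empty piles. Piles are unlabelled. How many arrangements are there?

231

Systematic enumeration (by largest part, then next-largest, …) yields 231.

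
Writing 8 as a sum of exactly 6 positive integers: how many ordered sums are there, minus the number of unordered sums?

19

Compositions: C(7,5) = 21.
Partitions of 8 into exactly 6 parts: 2.
Difference: 21 − 2 = 19.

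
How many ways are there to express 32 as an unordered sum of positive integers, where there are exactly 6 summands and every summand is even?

There are too many to list fully; the first 12 (by largest part) are:
22, 2, 2, 2, 2, 2
20, 4, 2, 2, 2, 2
18, 6, 2, 2, 2, 2
18, 4, 4, 2, 2, 2
16, 8, 2, 2, 2, 2
16, 6, 4, 2, 2, 2
16, 4, 4, 4, 2, 2
14, 10, 2, 2, 2, 2
14, 8, 4, 2, 2, 2
14, 6, 6, 2, 2, 2
14, 6, 4, 4, 2, 2
14, 4, 4, 4, 4, 2
…and 23 more, for 35 total.

35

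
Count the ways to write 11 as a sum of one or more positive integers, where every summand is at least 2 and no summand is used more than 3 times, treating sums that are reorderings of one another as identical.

13

Listing the qualifying partitions of 11:
11
9 + 2
8 + 3
7 + 4
7 + 2 + 2
6 + 5
6 + 3 + 2
5 + 4 + 2
5 + 3 + 3
5 + 2 + 2 + 2
4 + 4 + 3
4 + 3 + 2 + 2
3 + 3 + 3 + 2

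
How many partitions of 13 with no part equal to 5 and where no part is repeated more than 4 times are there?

57

A partial list (first 12 by largest part):
13
12,1
11,2
11,1,1
10,3
10,2,1
10,1,1,1
9,4
9,3,1
9,2,2
9,2,1,1
9,1,1,1,1
…and 45 more, for 57 total.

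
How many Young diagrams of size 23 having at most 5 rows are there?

291

There are 291 such partitions.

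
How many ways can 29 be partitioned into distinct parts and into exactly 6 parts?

They are:
14 + 5 + 4 + 3 + 2 + 1
13 + 6 + 4 + 3 + 2 + 1
12 + 7 + 4 + 3 + 2 + 1
12 + 6 + 5 + 3 + 2 + 1
11 + 8 + 4 + 3 + 2 + 1
11 + 7 + 5 + 3 + 2 + 1
11 + 6 + 5 + 4 + 2 + 1
10 + 9 + 4 + 3 + 2 + 1
10 + 8 + 5 + 3 + 2 + 1
10 + 7 + 6 + 3 + 2 + 1
10 + 7 + 5 + 4 + 2 + 1
10 + 6 + 5 + 4 + 3 + 1
9 + 8 + 6 + 3 + 2 + 1
9 + 8 + 5 + 4 + 2 + 1
9 + 7 + 6 + 4 + 2 + 1
9 + 7 + 5 + 4 + 3 + 1
9 + 6 + 5 + 4 + 3 + 2
8 + 7 + 6 + 5 + 2 + 1
8 + 7 + 6 + 4 + 3 + 1
8 + 7 + 5 + 4 + 3 + 2
Counting gives 20.

20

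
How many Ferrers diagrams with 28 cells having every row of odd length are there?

222

Enumerating by decreasing first part gives 222 partitions in all.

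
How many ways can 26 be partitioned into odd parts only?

Direct enumeration gives 165 partitions.

165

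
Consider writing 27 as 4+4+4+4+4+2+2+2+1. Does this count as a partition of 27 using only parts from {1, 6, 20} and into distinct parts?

No

The parts sum to 27, and the condition 'each summand belongs to {1, 6, 20}' is violated.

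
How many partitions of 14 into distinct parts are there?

The partitions of 14 that satisfy the conditions:
14
13,1
12,2
11,3
11,2,1
10,4
10,3,1
9,5
9,4,1
9,3,2
8,6
8,5,1
8,4,2
8,3,2,1
7,6,1
7,5,2
7,4,3
7,4,2,1
6,5,3
6,5,2,1
6,4,3,1
5,4,3,2
That's 22 in total.

22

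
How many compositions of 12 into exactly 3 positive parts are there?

55

A composition of 12 into 3 positive parts is chosen by placing 2 dividers among the 11 gaps between 12 units: C(11,2) = 55.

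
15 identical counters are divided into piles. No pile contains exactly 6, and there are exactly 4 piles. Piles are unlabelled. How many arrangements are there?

20

Listing the qualifying partitions of 15:
1, 1, 1, 12
1, 1, 2, 11
1, 1, 3, 10
1, 2, 2, 10
1, 1, 4, 9
1, 2, 3, 9
2, 2, 2, 9
1, 1, 5, 8
1, 2, 4, 8
1, 3, 3, 8
2, 2, 3, 8
1, 2, 5, 7
1, 3, 4, 7
2, 2, 4, 7
2, 3, 3, 7
1, 4, 5, 5
2, 3, 5, 5
2, 4, 4, 5
3, 3, 4, 5
3, 4, 4, 4
That's 20 in total.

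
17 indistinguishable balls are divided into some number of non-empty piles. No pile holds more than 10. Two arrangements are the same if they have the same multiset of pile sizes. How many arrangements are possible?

Direct enumeration gives 267 partitions.

267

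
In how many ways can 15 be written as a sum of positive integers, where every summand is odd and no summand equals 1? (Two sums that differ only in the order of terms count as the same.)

5

They are:
15
9+3+3
7+5+3
5+5+5
3+3+3+3+3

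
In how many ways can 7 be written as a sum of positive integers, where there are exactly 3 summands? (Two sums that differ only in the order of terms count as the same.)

4

The partitions of 7 that satisfy the conditions:
5,1,1
4,2,1
3,3,1
3,2,2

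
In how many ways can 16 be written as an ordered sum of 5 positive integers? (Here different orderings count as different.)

A composition of 16 into 5 positive parts is chosen by placing 4 dividers among the 15 gaps between 16 units: C(15,4) = 1365.

1365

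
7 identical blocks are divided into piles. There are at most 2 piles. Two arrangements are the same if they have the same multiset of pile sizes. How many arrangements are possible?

Enumerating:
7
1, 6
2, 5
3, 4
Counting gives 4.

4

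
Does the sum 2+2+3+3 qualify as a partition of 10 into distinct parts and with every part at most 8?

No

The parts sum to 10, and the condition 'all summands are distinct' is violated.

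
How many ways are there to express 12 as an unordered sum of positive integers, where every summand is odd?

The partitions of 12 that satisfy the conditions:
11 + 1
9 + 3
9 + 1 + 1 + 1
7 + 5
7 + 3 + 1 + 1
7 + 1 + 1 + 1 + 1 + 1
5 + 5 + 1 + 1
5 + 3 + 3 + 1
5 + 3 + 1 + 1 + 1 + 1
5 + 1 + 1 + 1 + 1 + 1 + 1 + 1
3 + 3 + 3 + 3
3 + 3 + 3 + 1 + 1 + 1
3 + 3 + 1 + 1 + 1 + 1 + 1 + 1
3 + 1 + 1 + 1 + 1 + 1 + 1 + 1 + 1 + 1
1 + 1 + 1 + 1 + 1 + 1 + 1 + 1 + 1 + 1 + 1 + 1

15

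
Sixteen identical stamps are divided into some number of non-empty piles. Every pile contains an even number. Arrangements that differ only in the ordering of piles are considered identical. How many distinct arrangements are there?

22

They are:
16
14, 2
12, 4
12, 2, 2
10, 6
10, 4, 2
10, 2, 2, 2
8, 8
8, 6, 2
8, 4, 4
8, 4, 2, 2
8, 2, 2, 2, 2
6, 6, 4
6, 6, 2, 2
6, 4, 4, 2
6, 4, 2, 2, 2
6, 2, 2, 2, 2, 2
4, 4, 4, 4
4, 4, 4, 2, 2
4, 4, 2, 2, 2, 2
4, 2, 2, 2, 2, 2, 2
2, 2, 2, 2, 2, 2, 2, 2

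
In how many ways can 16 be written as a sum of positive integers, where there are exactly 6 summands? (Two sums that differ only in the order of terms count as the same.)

35

There are too many to list fully; the first 12 (by largest part) are:
11, 1, 1, 1, 1, 1
10, 2, 1, 1, 1, 1
9, 3, 1, 1, 1, 1
9, 2, 2, 1, 1, 1
8, 4, 1, 1, 1, 1
8, 3, 2, 1, 1, 1
8, 2, 2, 2, 1, 1
7, 5, 1, 1, 1, 1
7, 4, 2, 1, 1, 1
7, 3, 3, 1, 1, 1
7, 3, 2, 2, 1, 1
7, 2, 2, 2, 2, 1
…and 23 more, for 35 total.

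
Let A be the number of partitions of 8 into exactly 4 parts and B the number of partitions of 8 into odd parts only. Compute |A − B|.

1

Partitions of 8 into exactly 4 parts: 5.
Partitions of 8 into odd parts only: 6.
|5 − 6| = 1.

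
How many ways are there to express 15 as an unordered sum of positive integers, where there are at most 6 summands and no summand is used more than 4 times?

107

Counting exhaustively, 107 partitions satisfy the conditions.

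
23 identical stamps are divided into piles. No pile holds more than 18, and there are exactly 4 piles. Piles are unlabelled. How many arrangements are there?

There are 92 such partitions.

92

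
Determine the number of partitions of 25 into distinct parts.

142

Direct enumeration gives 142 partitions.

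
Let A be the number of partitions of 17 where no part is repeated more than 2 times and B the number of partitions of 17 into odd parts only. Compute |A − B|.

70

Partitions of 17 where no part is repeated more than 2 times: 108.
Partitions of 17 into odd parts only: 38.
|108 − 38| = 70.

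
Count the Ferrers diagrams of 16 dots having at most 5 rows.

101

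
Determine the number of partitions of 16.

231

There are 231 such partitions.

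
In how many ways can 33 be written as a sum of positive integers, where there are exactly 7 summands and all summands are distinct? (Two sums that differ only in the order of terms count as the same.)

7

They are:
12+6+5+4+3+2+1
11+7+5+4+3+2+1
10+8+5+4+3+2+1
10+7+6+4+3+2+1
9+8+6+4+3+2+1
9+7+6+5+3+2+1
8+7+6+5+4+2+1
Counting gives 7.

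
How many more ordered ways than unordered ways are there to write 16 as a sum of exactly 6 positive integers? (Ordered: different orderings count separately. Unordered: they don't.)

2968

Compositions: C(15,5) = 3003.
Unordered (partitions into 6 parts): 35.
Difference: 3003 − 35 = 2968.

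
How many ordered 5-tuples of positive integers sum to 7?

Equivalently, choose which 4 of the 6 gaps become plus signs: C(6,4) = 15.

15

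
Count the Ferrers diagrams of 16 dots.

Enumerating by decreasing first part gives 231 partitions in all.

231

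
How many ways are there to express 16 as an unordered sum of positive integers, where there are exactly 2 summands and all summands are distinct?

7

The partitions of 16 that satisfy the conditions:
1+15
2+14
3+13
4+12
5+11
6+10
7+9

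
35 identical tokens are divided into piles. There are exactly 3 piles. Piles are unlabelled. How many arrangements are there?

102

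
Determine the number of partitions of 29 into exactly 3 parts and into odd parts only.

Enumerating:
1,1,27
1,3,25
1,5,23
3,3,23
1,7,21
3,5,21
1,9,19
3,7,19
5,5,19
1,11,17
3,9,17
5,7,17
1,13,15
3,11,15
5,9,15
7,7,15
3,13,13
5,11,13
7,9,13
7,11,11
9,9,11

21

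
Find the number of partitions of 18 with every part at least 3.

A partial list (first 12 by largest part):
18
3+15
4+14
5+13
6+12
3+3+12
7+11
3+4+11
8+10
3+5+10
4+4+10
9+9
…and 21 more, for 33 total.

33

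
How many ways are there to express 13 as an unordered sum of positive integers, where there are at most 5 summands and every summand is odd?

11

The partitions of 13 that satisfy the conditions:
13
1,1,11
1,3,9
1,1,1,1,9
1,5,7
3,3,7
1,1,1,3,7
3,5,5
1,1,1,5,5
1,1,3,3,5
1,3,3,3,3
That's 11 in total.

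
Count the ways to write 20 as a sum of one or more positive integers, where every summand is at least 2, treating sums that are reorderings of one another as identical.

Enumerating by decreasing first part gives 137 partitions in all.

137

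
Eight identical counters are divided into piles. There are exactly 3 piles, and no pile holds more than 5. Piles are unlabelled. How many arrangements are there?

4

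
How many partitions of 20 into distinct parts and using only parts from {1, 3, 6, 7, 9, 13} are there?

3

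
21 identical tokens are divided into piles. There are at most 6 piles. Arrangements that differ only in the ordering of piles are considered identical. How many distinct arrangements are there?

Enumerating by decreasing first part gives 331 partitions in all.

331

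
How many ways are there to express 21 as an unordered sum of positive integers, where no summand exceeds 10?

Enumerating by decreasing first part gives 653 partitions in all.

653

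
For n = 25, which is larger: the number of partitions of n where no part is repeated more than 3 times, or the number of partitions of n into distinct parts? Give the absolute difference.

734

Partitions of 25 where no part is repeated more than 3 times: 876.
Partitions of 25 into distinct parts: 142.
|876 − 142| = 734.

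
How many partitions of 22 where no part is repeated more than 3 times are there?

484

A full systematic count gives 484.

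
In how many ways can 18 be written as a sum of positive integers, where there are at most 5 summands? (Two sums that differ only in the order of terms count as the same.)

141

Enumerating by decreasing first part gives 141 partitions in all.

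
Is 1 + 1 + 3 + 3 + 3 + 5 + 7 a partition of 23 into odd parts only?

Yes

The parts sum to 23, and the condition 'every summand is odd' holds.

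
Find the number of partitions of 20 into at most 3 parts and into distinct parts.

A partial list (first 12 by largest part):
20
1 + 19
2 + 18
3 + 17
1 + 2 + 17
4 + 16
1 + 3 + 16
5 + 15
1 + 4 + 15
2 + 3 + 15
6 + 14
1 + 5 + 14
…and 22 more, for 34 total.

34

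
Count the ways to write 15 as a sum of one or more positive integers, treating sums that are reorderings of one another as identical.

176

Direct enumeration gives 176 partitions.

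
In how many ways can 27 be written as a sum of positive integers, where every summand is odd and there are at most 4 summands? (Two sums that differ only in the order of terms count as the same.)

They are:
27
1, 1, 25
1, 3, 23
1, 5, 21
3, 3, 21
1, 7, 19
3, 5, 19
1, 9, 17
3, 7, 17
5, 5, 17
1, 11, 15
3, 9, 15
5, 7, 15
1, 13, 13
3, 11, 13
5, 9, 13
7, 7, 13
5, 11, 11
7, 9, 11
9, 9, 9
Counting gives 20.

20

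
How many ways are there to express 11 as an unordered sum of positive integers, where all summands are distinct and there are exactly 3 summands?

5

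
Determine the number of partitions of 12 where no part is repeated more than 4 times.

60

A partial list (first 12 by largest part):
12
11, 1
10, 2
10, 1, 1
9, 3
9, 2, 1
9, 1, 1, 1
8, 4
8, 3, 1
8, 2, 2
8, 2, 1, 1
8, 1, 1, 1, 1
…and 48 more, for 60 total.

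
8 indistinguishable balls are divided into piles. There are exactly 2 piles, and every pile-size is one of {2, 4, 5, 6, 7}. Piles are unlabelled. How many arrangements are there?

2

They are:
6+2
4+4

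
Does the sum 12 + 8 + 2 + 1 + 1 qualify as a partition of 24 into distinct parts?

No

The parts sum to 24, and the condition 'all summands are distinct' is violated.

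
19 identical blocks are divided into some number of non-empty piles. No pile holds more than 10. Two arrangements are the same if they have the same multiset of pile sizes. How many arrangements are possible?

423

Systematic enumeration (by largest part, then next-largest, …) yields 423.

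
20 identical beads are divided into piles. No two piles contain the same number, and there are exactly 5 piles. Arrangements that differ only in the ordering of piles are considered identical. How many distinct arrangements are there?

7

Listing the qualifying partitions of 20:
10, 4, 3, 2, 1
9, 5, 3, 2, 1
8, 6, 3, 2, 1
8, 5, 4, 2, 1
7, 6, 4, 2, 1
7, 5, 4, 3, 1
6, 5, 4, 3, 2
Counting gives 7.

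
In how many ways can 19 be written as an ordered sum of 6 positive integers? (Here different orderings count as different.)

8568

Equivalently, choose which 5 of the 18 gaps become plus signs: C(18,5) = 8568.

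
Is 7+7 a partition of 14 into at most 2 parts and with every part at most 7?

The parts sum to 14, and the condition 'there are at most 2 summands' holds; the condition 'no summand exceeds 7' holds.

Yes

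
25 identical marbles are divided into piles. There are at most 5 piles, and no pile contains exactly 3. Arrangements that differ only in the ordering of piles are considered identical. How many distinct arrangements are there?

241

Enumerating by decreasing first part gives 241 partitions in all.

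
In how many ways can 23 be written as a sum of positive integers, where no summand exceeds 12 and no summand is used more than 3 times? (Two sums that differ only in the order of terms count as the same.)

487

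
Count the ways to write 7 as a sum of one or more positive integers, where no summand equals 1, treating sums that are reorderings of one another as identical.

They are:
7
5, 2
4, 3
3, 2, 2

4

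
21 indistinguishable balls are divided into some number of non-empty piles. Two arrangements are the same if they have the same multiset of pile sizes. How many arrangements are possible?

792

Systematic enumeration (by largest part, then next-largest, …) yields 792.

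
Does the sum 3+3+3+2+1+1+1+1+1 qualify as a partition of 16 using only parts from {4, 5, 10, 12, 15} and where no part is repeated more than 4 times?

The parts sum to 16, and the condition 'each summand belongs to {4, 5, 10, 12, 15}' is violated.

No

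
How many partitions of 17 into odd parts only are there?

A partial list (first 12 by largest part):
17
15 + 1 + 1
13 + 3 + 1
13 + 1 + 1 + 1 + 1
11 + 5 + 1
11 + 3 + 3
11 + 3 + 1 + 1 + 1
11 + 1 + 1 + 1 + 1 + 1 + 1
9 + 7 + 1
9 + 5 + 3
9 + 5 + 1 + 1 + 1
9 + 3 + 3 + 1 + 1
…and 26 more, for 38 total.

38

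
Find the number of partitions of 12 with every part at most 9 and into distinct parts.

12

They are:
9+3
9+2+1
8+4
8+3+1
7+5
7+4+1
7+3+2
6+5+1
6+4+2
6+3+2+1
5+4+3
5+4+2+1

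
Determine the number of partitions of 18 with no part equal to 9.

355

Enumerating by decreasing first part gives 355 partitions in all.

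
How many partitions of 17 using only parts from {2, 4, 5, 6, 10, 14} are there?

Enumerating:
10+5+2
6+6+5
6+5+4+2
6+5+2+2+2
5+5+5+2
5+4+4+4
5+4+4+2+2
5+4+2+2+2+2
5+2+2+2+2+2+2

9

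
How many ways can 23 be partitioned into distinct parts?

104

Enumerating by decreasing first part gives 104 partitions in all.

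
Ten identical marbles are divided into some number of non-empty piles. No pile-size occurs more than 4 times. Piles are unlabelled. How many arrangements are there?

34

There are too many to list fully; the first 12 (by largest part) are:
10
9, 1
8, 2
8, 1, 1
7, 3
7, 2, 1
7, 1, 1, 1
6, 4
6, 3, 1
6, 2, 2
6, 2, 1, 1
6, 1, 1, 1, 1
…and 22 more, for 34 total.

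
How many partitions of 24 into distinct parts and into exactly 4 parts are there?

47

A partial list (first 12 by largest part):
18 + 3 + 2 + 1
17 + 4 + 2 + 1
16 + 5 + 2 + 1
16 + 4 + 3 + 1
15 + 6 + 2 + 1
15 + 5 + 3 + 1
15 + 4 + 3 + 2
14 + 7 + 2 + 1
14 + 6 + 3 + 1
14 + 5 + 4 + 1
14 + 5 + 3 + 2
13 + 8 + 2 + 1
…and 35 more, for 47 total.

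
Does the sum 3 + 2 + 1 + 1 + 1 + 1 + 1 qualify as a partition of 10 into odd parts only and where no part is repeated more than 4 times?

The parts sum to 10, and the condition 'every summand is odd' is violated.

No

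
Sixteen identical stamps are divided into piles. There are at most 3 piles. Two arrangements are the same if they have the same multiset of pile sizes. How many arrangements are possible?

A partial list (first 12 by largest part):
16
15,1
14,2
14,1,1
13,3
13,2,1
12,4
12,3,1
12,2,2
11,5
11,4,1
11,3,2
…and 18 more, for 30 total.

30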